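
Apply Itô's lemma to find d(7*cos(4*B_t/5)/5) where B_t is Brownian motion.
d(7*cos(4*B_t/5)/5) = (-56*cos(4*B_t/5)/125) dt + (-28*sin(4*B_t/5)/25) dB_t

Itô's formula for f(B_t) gives d f(B_t) = f'(B_t) dB_t + (1/2) f''(B_t) dt. Compute derivatives of f(x) = 7*cos(4*x/5)/5:
  f'(x)  = -28*sin(4*x/5)/25
  f''(x) = -112*cos(4*x/5)/125
Substitute x = B_t and multiply the f'' term by 1/2:
  drift     = (1/2) * (-112*cos(4*x/5)/125) evaluated at B_t = -56*cos(4*B_t/5)/125
  diffusion = (-28*sin(4*x/5)/25) evaluated at B_t = -28*sin(4*B_t/5)/25
Therefore d(7*cos(4*B_t/5)/5) = (-56*cos(4*B_t/5)/125) dt + (-28*sin(4*B_t/5)/25) dB_t.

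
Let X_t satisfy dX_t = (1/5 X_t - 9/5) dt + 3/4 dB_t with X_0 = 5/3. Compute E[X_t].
E[X_t] = 9 - 22*exp(t/5)/3

Taking expectations and using E[dB_t] = 0, the mean m(t) = E[X_t] satisfies the ODE m'(t) = a m(t) + b with m(0) = x_0. With a = 1/5, b = -9/5, x_0 = 5/3, the solution is
  m(t) = x_0 * exp(a t) + (b/a) * (exp(a t) - 1)
       = (5/3) * exp((1/5) t) + ((-9/5)/(1/5)) * (exp((1/5) t) - 1)
       = 9 - 22*exp(t/5)/3.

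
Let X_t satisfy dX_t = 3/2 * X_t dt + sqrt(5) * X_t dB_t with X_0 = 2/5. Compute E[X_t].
E[X_t] = 2*exp(3*t/2)/5

For GBM dX = mu X dt + sigma X dB with X_0 = x_0, apply Itô to Y = log X: dY = (mu - sigma^2/2) dt + sigma dB, so Y_t = log(x_0) + (mu - sigma^2/2) t + sigma B_t and hence X_t = x_0 * exp((mu - sigma^2/2) t + sigma B_t).
With mu = 3/2, sigma = sqrt(5), x_0 = 2/5, this gives:
  X_t = 2/5 * exp((-1) * t + (sqrt(5)) * B_t).
Since sigma*B_t ~ Normal(0, sigma^2 t), E[exp(sigma*B_t)] = exp(sigma^2 t / 2); so E[X_t] = x_0 * exp((mu - sigma^2/2) t) * exp(sigma^2 t / 2) = x_0 * exp(mu t) = 2*exp(3*t/2)/5.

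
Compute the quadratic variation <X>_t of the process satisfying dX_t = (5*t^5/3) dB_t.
<X>_t = 25*t^11/99

For an Itô process dX_t = a(t) dt + b(t) dB_t, the quadratic variation is <X>_t = int_0^t b(s)^2 ds (the drift term does not contribute). Here b(s) = 5*s^5/3, so
  b(s)^2 = 25*s^10/9.
Integrating from 0 to t:
  <X>_t = int_0^t (25*s^10/9) ds = 25*t^11/99.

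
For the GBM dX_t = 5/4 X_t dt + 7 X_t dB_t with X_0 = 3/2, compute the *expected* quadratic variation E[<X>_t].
E[<X>_t] = 441*exp(103*t/2)/206 - 441/206

<X>_t = int_0^t (7 * X_s)^2 ds. Taking expectation inside the integral: E[<X>_t] = 7^2 * int_0^t E[X_s^2] ds. For GBM, E[X_s^2] = x_0^2 * exp((2 mu + sigma^2) s). Integrating:
  E[<X>_t] = 7^2 * (3/2)^2 * (exp((2*(5/4) + 7^2) t) - 1) / (2*(5/4) + 7^2)
           = 7^2 * (3/2)^2 * (exp((103/2) t) - 1) / (103/2) = 441*exp(103*t/2)/206 - 441/206.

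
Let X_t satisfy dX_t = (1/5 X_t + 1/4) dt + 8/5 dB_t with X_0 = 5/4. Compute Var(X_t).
Var(X_t) = 32*exp(2*t/5)/5 - 32/5

The variance V(t) = Var(X_t) satisfies V'(t) = 2 a V(t) + c^2 with V(0) = 0 (drift coefficient is linear in X, diffusion is constant). With a = 1/5, c = 8/5, the solution is
  V(t) = (c^2 / (2 a)) * (exp(2 a t) - 1)
       = ((8/5)^2 / (2*(1/5))) * (exp((2/5) t) - 1)
       = 32*exp(2*t/5)/5 - 32/5.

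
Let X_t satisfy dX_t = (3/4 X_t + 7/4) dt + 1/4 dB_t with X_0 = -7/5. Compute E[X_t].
E[X_t] = 14*exp(3*t/4)/15 - 7/3

Taking expectations and using E[dB_t] = 0, the mean m(t) = E[X_t] satisfies the ODE m'(t) = a m(t) + b with m(0) = x_0. With a = 3/4, b = 7/4, x_0 = -7/5, the solution is
  m(t) = x_0 * exp(a t) + (b/a) * (exp(a t) - 1)
       = (-7/5) * exp((3/4) t) + ((7/4)/(3/4)) * (exp((3/4) t) - 1)
       = 14*exp(3*t/4)/15 - 7/3.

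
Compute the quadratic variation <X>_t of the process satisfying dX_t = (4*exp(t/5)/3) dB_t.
<X>_t = 40*exp(2*t/5)/9 - 40/9

For an Itô process dX_t = a(t) dt + b(t) dB_t, the quadratic variation is <X>_t = int_0^t b(s)^2 ds (the drift term does not contribute). Here b(s) = 4*exp(s/5)/3, so
  b(s)^2 = 16*exp(2*s/5)/9.
Integrating from 0 to t:
  <X>_t = int_0^t (16*exp(2*s/5)/9) ds = 40*exp(2*t/5)/9 - 40/9.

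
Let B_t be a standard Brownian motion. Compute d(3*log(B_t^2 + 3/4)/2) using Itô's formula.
d(3*log(B_t^2 + 3/4)/2) = (6*(3 - 4*B_t^2)/(4*B_t^2 + 3)^2) dt + (12*B_t/(4*B_t^2 + 3)) dB_t

Itô's formula for f(B_t) gives d f(B_t) = f'(B_t) dB_t + (1/2) f''(B_t) dt. Compute derivatives of f(x) = 3*log(x^2 + 3/4)/2:
  f'(x)  = 12*x/(4*x^2 + 3)
  f''(x) = 12*(3 - 4*x^2)/(4*x^2 + 3)^2
Substitute x = B_t and multiply the f'' term by 1/2:
  drift     = (1/2) * (12*(3 - 4*x^2)/(4*x^2 + 3)^2) evaluated at B_t = 6*(3 - 4*B_t^2)/(4*B_t^2 + 3)^2
  diffusion = (12*x/(4*x^2 + 3)) evaluated at B_t = 12*B_t/(4*B_t^2 + 3)
Therefore d(3*log(B_t^2 + 3/4)/2) = (6*(3 - 4*B_t^2)/(4*B_t^2 + 3)^2) dt + (12*B_t/(4*B_t^2 + 3)) dB_t.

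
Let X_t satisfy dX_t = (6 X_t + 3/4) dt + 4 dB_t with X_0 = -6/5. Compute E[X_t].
E[X_t] = -43*exp(6*t)/40 - 1/8

Taking expectations and using E[dB_t] = 0, the mean m(t) = E[X_t] satisfies the ODE m'(t) = a m(t) + b with m(0) = x_0. With a = 6, b = 3/4, x_0 = -6/5, the solution is
  m(t) = x_0 * exp(a t) + (b/a) * (exp(a t) - 1)
       = (-6/5) * exp(6 t) + ((3/4)/6) * (exp(6 t) - 1)
       = -43*exp(6*t)/40 - 1/8.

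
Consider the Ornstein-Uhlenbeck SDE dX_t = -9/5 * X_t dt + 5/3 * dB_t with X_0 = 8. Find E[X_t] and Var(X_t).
E[X_t] = 8*exp(-9*t/5); Var(X_t) = 125/162 - 125*exp(-18*t/5)/162

The OU SDE dX = -theta X dt + sigma dB admits the integrating factor exp(theta t): d(exp(theta t) X_t) = sigma exp(theta t) dB_t. Integrating from 0 to t:
  X_t = x_0 * exp(-theta t) + sigma * int_0^t exp(-theta (t-s)) dB_s.
The Itô integral has mean 0 and (by the Itô isometry) variance sigma^2 * int_0^t exp(-2 theta (t - s)) ds = sigma^2 * (1 - exp(-2 theta t)) / (2 theta).
With theta = 9/5, sigma = 5/3, x_0 = 8:
  E[X_t] = 8 * exp(-9/5 t) = 8*exp(-9*t/5)
  Var(X_t) = (5/3)^2 * (1 - exp(-2*9/5 t)) / (2 * 9/5) = 125/162 - 125*exp(-18*t/5)/162.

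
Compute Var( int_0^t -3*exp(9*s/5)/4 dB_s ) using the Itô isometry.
Var = 5*exp(18*t/5)/32 - 5/32

The Itô integral of a deterministic integrand f(s) has mean 0 because each increment f(s) * (B_{s+ds} - B_s) has mean 0. By the Itô isometry:
  Var( int_0^t f(s) dB_s ) = E[ (int_0^t f(s) dB_s)^2 ] = int_0^t f(s)^2 ds.
Here f(s) = -3*exp(9*s/5)/4, so f(s)^2 = 9*exp(18*s/5)/16. Integrate:
  int_0^t (9*exp(18*s/5)/16) ds = 5*exp(18*t/5)/32 - 5/32.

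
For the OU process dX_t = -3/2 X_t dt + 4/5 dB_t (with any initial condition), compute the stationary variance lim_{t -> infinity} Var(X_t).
lim Var(X_t) = 16/75

The OU SDE dX = -theta X dt + sigma dB admits the integrating factor exp(theta t): d(exp(theta t) X_t) = sigma exp(theta t) dB_t. Integrating from 0 to t gives X_t = x_0 * exp(-theta t) + sigma * int_0^t exp(-theta (t-s)) dB_s for any initial x_0. The Itô integral has variance (by the Itô isometry) sigma^2 * int_0^t exp(-2 theta (t - s)) ds = sigma^2 * (1 - exp(-2 theta t)) / (2 theta), independent of x_0.
With theta = 3/2, sigma = 4/5:
  Var(X_t) = (4/5)^2 * (1 - exp(-2*3/2 t)) / (2 * 3/2) = 16/75 - 16*exp(-3*t)/75.
As t -> infinity, exp(-2*3/2 t) -> 0, so the stationary variance is sigma^2 / (2 theta) = 16/75.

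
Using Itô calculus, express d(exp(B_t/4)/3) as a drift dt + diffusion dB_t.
d(exp(B_t/4)/3) = (exp(B_t/4)/96) dt + (exp(B_t/4)/12) dB_t

Itô's formula for f(B_t) gives d f(B_t) = f'(B_t) dB_t + (1/2) f''(B_t) dt. Compute derivatives of f(x) = exp(x/4)/3:
  f'(x)  = exp(x/4)/12
  f''(x) = exp(x/4)/48
Substitute x = B_t and multiply the f'' term by 1/2:
  drift     = (1/2) * (exp(x/4)/48) evaluated at B_t = exp(B_t/4)/96
  diffusion = (exp(x/4)/12) evaluated at B_t = exp(B_t/4)/12
Therefore d(exp(B_t/4)/3) = (exp(B_t/4)/96) dt + (exp(B_t/4)/12) dB_t.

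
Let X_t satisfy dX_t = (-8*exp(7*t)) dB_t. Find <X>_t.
<X>_t = 32*exp(14*t)/7 - 32/7

For an Itô process dX_t = a(t) dt + b(t) dB_t, the quadratic variation is <X>_t = int_0^t b(s)^2 ds (the drift term does not contribute). Here b(s) = -8*exp(7*s), so
  b(s)^2 = 64*exp(14*s).
Integrating from 0 to t:
  <X>_t = int_0^t (64*exp(14*s)) ds = 32*exp(14*t)/7 - 32/7.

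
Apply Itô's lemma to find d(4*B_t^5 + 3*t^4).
d(4*B_t^5 + 3*t^4) = (40*B_t^3 + 12*t^3) dt + (20*B_t^4) dB_t

Itô's formula for f(t, x): d f(t, B_t) = (f_t + (1/2) f_xx) dt + f_x dB_t. Compute partials of f(t, x) = 3*t^4 + 4*x^5:
  f_t(t,x)  = 12*t^3
  f_x(t,x)  = 20*x^4
  f_xx(t,x) = 80*x^3
Assemble drift = f_t + (1/2) f_xx = 12*t^3 + 40*x^3 and diffusion = f_x = 20*x^4. Substituting x = B_t:
  d(4*B_t^5 + 3*t^4) = (40*B_t^3 + 12*t^3) dt + (20*B_t^4) dB_t.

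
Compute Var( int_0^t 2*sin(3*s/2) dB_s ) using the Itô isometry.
Var = 2*t - 2*sin(3*t)/3

The Itô integral of a deterministic integrand f(s) has mean 0 because each increment f(s) * (B_{s+ds} - B_s) has mean 0. By the Itô isometry:
  Var( int_0^t f(s) dB_s ) = E[ (int_0^t f(s) dB_s)^2 ] = int_0^t f(s)^2 ds.
Here f(s) = 2*sin(3*s/2), so f(s)^2 = 4*sin(3*s/2)^2. Integrate:
  int_0^t (4*sin(3*s/2)^2) ds = 2*t - 2*sin(3*t)/3.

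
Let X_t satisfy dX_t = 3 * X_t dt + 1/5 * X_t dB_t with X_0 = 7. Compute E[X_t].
E[X_t] = 7*exp(3*t)

For GBM dX = mu X dt + sigma X dB with X_0 = x_0, apply Itô to Y = log X: dY = (mu - sigma^2/2) dt + sigma dB, so Y_t = log(x_0) + (mu - sigma^2/2) t + sigma B_t and hence X_t = x_0 * exp((mu - sigma^2/2) t + sigma B_t).
With mu = 3, sigma = 1/5, x_0 = 7, this gives:
  X_t = 7 * exp((149/50) * t + (1/5) * B_t).
Since sigma*B_t ~ Normal(0, sigma^2 t), E[exp(sigma*B_t)] = exp(sigma^2 t / 2); so E[X_t] = x_0 * exp((mu - sigma^2/2) t) * exp(sigma^2 t / 2) = x_0 * exp(mu t) = 7*exp(3*t).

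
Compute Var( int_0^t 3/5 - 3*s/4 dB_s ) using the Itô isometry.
Var = 3*t*(25*t^2 - 60*t + 48)/400

The Itô integral of a deterministic integrand f(s) has mean 0 because each increment f(s) * (B_{s+ds} - B_s) has mean 0. By the Itô isometry:
  Var( int_0^t f(s) dB_s ) = E[ (int_0^t f(s) dB_s)^2 ] = int_0^t f(s)^2 ds.
Here f(s) = 3/5 - 3*s/4, so f(s)^2 = 9*(5*s - 4)^2/400. Integrate:
  int_0^t (9*(5*s - 4)^2/400) ds = 3*t*(25*t^2 - 60*t + 48)/400.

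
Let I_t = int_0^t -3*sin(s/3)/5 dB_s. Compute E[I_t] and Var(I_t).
E[I_t] = 0; Var(I_t) = 9*t/50 - 27*sin(2*t/3)/100

The Itô integral of a deterministic integrand f(s) has mean 0 because each increment f(s) * (B_{s+ds} - B_s) has mean 0. By the Itô isometry:
  Var( int_0^t f(s) dB_s ) = E[ (int_0^t f(s) dB_s)^2 ] = int_0^t f(s)^2 ds.
Here f(s) = -3*sin(s/3)/5, so f(s)^2 = 9*sin(s/3)^2/25. Integrate:
  int_0^t (9*sin(s/3)^2/25) ds = 9*t/50 - 27*sin(2*t/3)/100.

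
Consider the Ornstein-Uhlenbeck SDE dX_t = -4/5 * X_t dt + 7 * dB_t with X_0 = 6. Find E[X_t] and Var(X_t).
E[X_t] = 6*exp(-4*t/5); Var(X_t) = 245/8 - 245*exp(-8*t/5)/8

The OU SDE dX = -theta X dt + sigma dB admits the integrating factor exp(theta t): d(exp(theta t) X_t) = sigma exp(theta t) dB_t. Integrating from 0 to t:
  X_t = x_0 * exp(-theta t) + sigma * int_0^t exp(-theta (t-s)) dB_s.
The Itô integral has mean 0 and (by the Itô isometry) variance sigma^2 * int_0^t exp(-2 theta (t - s)) ds = sigma^2 * (1 - exp(-2 theta t)) / (2 theta).
With theta = 4/5, sigma = 7, x_0 = 6:
  E[X_t] = 6 * exp(-4/5 t) = 6*exp(-4*t/5)
  Var(X_t) = (7)^2 * (1 - exp(-2*4/5 t)) / (2 * 4/5) = 245/8 - 245*exp(-8*t/5)/8.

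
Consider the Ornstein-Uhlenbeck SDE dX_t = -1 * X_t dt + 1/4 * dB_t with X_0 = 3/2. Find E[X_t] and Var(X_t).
E[X_t] = 3*exp(-t)/2; Var(X_t) = 1/32 - exp(-2*t)/32

The OU SDE dX = -theta X dt + sigma dB admits the integrating factor exp(theta t): d(exp(theta t) X_t) = sigma exp(theta t) dB_t. Integrating from 0 to t:
  X_t = x_0 * exp(-theta t) + sigma * int_0^t exp(-theta (t-s)) dB_s.
The Itô integral has mean 0 and (by the Itô isometry) variance sigma^2 * int_0^t exp(-2 theta (t - s)) ds = sigma^2 * (1 - exp(-2 theta t)) / (2 theta).
With theta = 1, sigma = 1/4, x_0 = 3/2:
  E[X_t] = 3/2 * exp(-1 t) = 3*exp(-t)/2
  Var(X_t) = (1/4)^2 * (1 - exp(-2*1 t)) / (2 * 1) = 1/32 - exp(-2*t)/32.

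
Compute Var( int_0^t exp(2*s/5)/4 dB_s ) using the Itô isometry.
Var = 5*exp(4*t/5)/64 - 5/64

The Itô integral of a deterministic integrand f(s) has mean 0 because each increment f(s) * (B_{s+ds} - B_s) has mean 0. By the Itô isometry:
  Var( int_0^t f(s) dB_s ) = E[ (int_0^t f(s) dB_s)^2 ] = int_0^t f(s)^2 ds.
Here f(s) = exp(2*s/5)/4, so f(s)^2 = exp(4*s/5)/16. Integrate:
  int_0^t (exp(4*s/5)/16) ds = 5*exp(4*t/5)/64 - 5/64.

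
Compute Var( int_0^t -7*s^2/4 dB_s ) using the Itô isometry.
Var = 49*t^5/80

The Itô integral of a deterministic integrand f(s) has mean 0 because each increment f(s) * (B_{s+ds} - B_s) has mean 0. By the Itô isometry:
  Var( int_0^t f(s) dB_s ) = E[ (int_0^t f(s) dB_s)^2 ] = int_0^t f(s)^2 ds.
Here f(s) = -7*s^2/4, so f(s)^2 = 49*s^4/16. Integrate:
  int_0^t (49*s^4/16) ds = 49*t^5/80.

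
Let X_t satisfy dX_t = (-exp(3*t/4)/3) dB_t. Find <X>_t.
<X>_t = 2*exp(3*t/2)/27 - 2/27

For an Itô process dX_t = a(t) dt + b(t) dB_t, the quadratic variation is <X>_t = int_0^t b(s)^2 ds (the drift term does not contribute). Here b(s) = -exp(3*s/4)/3, so
  b(s)^2 = exp(3*s/2)/9.
Integrating from 0 to t:
  <X>_t = int_0^t (exp(3*s/2)/9) ds = 2*exp(3*t/2)/27 - 2/27.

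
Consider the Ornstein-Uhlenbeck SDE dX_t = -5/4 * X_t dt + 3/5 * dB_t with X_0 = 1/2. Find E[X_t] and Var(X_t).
E[X_t] = exp(-5*t/4)/2; Var(X_t) = 18/125 - 18*exp(-5*t/2)/125

The OU SDE dX = -theta X dt + sigma dB admits the integrating factor exp(theta t): d(exp(theta t) X_t) = sigma exp(theta t) dB_t. Integrating from 0 to t:
  X_t = x_0 * exp(-theta t) + sigma * int_0^t exp(-theta (t-s)) dB_s.
The Itô integral has mean 0 and (by the Itô isometry) variance sigma^2 * int_0^t exp(-2 theta (t - s)) ds = sigma^2 * (1 - exp(-2 theta t)) / (2 theta).
With theta = 5/4, sigma = 3/5, x_0 = 1/2:
  E[X_t] = 1/2 * exp(-5/4 t) = exp(-5*t/4)/2
  Var(X_t) = (3/5)^2 * (1 - exp(-2*5/4 t)) / (2 * 5/4) = 18/125 - 18*exp(-5*t/2)/125.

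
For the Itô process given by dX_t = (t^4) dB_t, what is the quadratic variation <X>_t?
<X>_t = t^9/9

For an Itô process dX_t = a(t) dt + b(t) dB_t, the quadratic variation is <X>_t = int_0^t b(s)^2 ds (the drift term does not contribute). Here b(s) = s^4, so
  b(s)^2 = s^8.
Integrating from 0 to t:
  <X>_t = int_0^t (s^8) ds = t^9/9.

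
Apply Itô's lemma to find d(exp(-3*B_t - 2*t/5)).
d(exp(-3*B_t - 2*t/5)) = (41*exp(-3*B_t - 2*t/5)/10) dt + (-3*exp(-3*B_t - 2*t/5)) dB_t

Itô's formula for f(t, x): d f(t, B_t) = (f_t + (1/2) f_xx) dt + f_x dB_t. Compute partials of f(t, x) = exp(-2*t/5 - 3*x):
  f_t(t,x)  = -2*exp(-2*t/5 - 3*x)/5
  f_x(t,x)  = -3*exp(-2*t/5 - 3*x)
  f_xx(t,x) = 9*exp(-2*t/5 - 3*x)
Assemble drift = f_t + (1/2) f_xx = 41*exp(-2*t/5 - 3*x)/10 and diffusion = f_x = -3*exp(-2*t/5 - 3*x). Substituting x = B_t:
  d(exp(-3*B_t - 2*t/5)) = (41*exp(-3*B_t - 2*t/5)/10) dt + (-3*exp(-3*B_t - 2*t/5)) dB_t.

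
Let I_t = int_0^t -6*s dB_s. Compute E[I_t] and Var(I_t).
E[I_t] = 0; Var(I_t) = 12*t^3

The Itô integral of a deterministic integrand f(s) has mean 0 because each increment f(s) * (B_{s+ds} - B_s) has mean 0. By the Itô isometry:
  Var( int_0^t f(s) dB_s ) = E[ (int_0^t f(s) dB_s)^2 ] = int_0^t f(s)^2 ds.
Here f(s) = -6*s, so f(s)^2 = 36*s^2. Integrate:
  int_0^t (36*s^2) ds = 12*t^3.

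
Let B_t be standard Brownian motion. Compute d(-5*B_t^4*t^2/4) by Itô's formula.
d(-5*B_t^4*t^2/4) = (5*B_t^2*t*(-B_t^2 - 3*t)/2) dt + (-5*B_t^3*t^2) dB_t

Itô's formula for f(t, x): d f(t, B_t) = (f_t + (1/2) f_xx) dt + f_x dB_t. Compute partials of f(t, x) = -5*t^2*x^4/4:
  f_t(t,x)  = -5*t*x^4/2
  f_x(t,x)  = -5*t^2*x^3
  f_xx(t,x) = -15*t^2*x^2
Assemble drift = f_t + (1/2) f_xx = 5*t*x^2*(-3*t - x^2)/2 and diffusion = f_x = -5*t^2*x^3. Substituting x = B_t:
  d(-5*B_t^4*t^2/4) = (5*B_t^2*t*(-B_t^2 - 3*t)/2) dt + (-5*B_t^3*t^2) dB_t.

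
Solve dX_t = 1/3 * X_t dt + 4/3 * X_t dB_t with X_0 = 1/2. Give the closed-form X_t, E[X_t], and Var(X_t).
X_t = 1/2 * exp((-5/9) t + (4/3) B_t); E[X_t] = exp(t/3)/2; Var(X_t) = (exp(16*t/9) - 1)*exp(2*t/3)/4

For GBM dX = mu X dt + sigma X dB with X_0 = x_0, apply Itô to Y = log X: dY = (mu - sigma^2/2) dt + sigma dB, so Y_t = log(x_0) + (mu - sigma^2/2) t + sigma B_t and hence X_t = x_0 * exp((mu - sigma^2/2) t + sigma B_t).
With mu = 1/3, sigma = 4/3, x_0 = 1/2, this gives:
  X_t = 1/2 * exp((-5/9) * t + (4/3) * B_t).
Since sigma*B_t ~ Normal(0, sigma^2 t), E[exp(sigma*B_t)] = exp(sigma^2 t / 2); so E[X_t] = x_0 * exp((mu - sigma^2/2) t) * exp(sigma^2 t / 2) = x_0 * exp(mu t) = exp(t/3)/2.
Var(X_t) = E[X_t^2] - (E[X_t])^2 = x_0^2 * exp(2 mu t) * (exp(sigma^2 t) - 1) = (exp(16*t/9) - 1)*exp(2*t/3)/4.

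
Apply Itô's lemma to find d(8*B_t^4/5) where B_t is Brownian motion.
d(8*B_t^4/5) = (48*B_t^2/5) dt + (32*B_t^3/5) dB_t

Itô's formula for f(B_t) gives d f(B_t) = f'(B_t) dB_t + (1/2) f''(B_t) dt. Compute derivatives of f(x) = 8*x^4/5:
  f'(x)  = 32*x^3/5
  f''(x) = 96*x^2/5
Substitute x = B_t and multiply the f'' term by 1/2:
  drift     = (1/2) * (96*x^2/5) evaluated at B_t = 48*B_t^2/5
  diffusion = (32*x^3/5) evaluated at B_t = 32*B_t^3/5
Therefore d(8*B_t^4/5) = (48*B_t^2/5) dt + (32*B_t^3/5) dB_t.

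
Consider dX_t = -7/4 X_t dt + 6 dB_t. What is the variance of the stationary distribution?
lim Var(X_t) = 72/7

The OU SDE dX = -theta X dt + sigma dB admits the integrating factor exp(theta t): d(exp(theta t) X_t) = sigma exp(theta t) dB_t. Integrating from 0 to t gives X_t = x_0 * exp(-theta t) + sigma * int_0^t exp(-theta (t-s)) dB_s for any initial x_0. The Itô integral has variance (by the Itô isometry) sigma^2 * int_0^t exp(-2 theta (t - s)) ds = sigma^2 * (1 - exp(-2 theta t)) / (2 theta), independent of x_0.
With theta = 7/4, sigma = 6:
  Var(X_t) = (6)^2 * (1 - exp(-2*7/4 t)) / (2 * 7/4) = 72/7 - 72*exp(-7*t/2)/7.
As t -> infinity, exp(-2*7/4 t) -> 0, so the stationary variance is sigma^2 / (2 theta) = 72/7.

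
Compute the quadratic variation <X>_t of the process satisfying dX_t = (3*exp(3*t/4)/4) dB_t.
<X>_t = 3*exp(3*t/2)/8 - 3/8

For an Itô process dX_t = a(t) dt + b(t) dB_t, the quadratic variation is <X>_t = int_0^t b(s)^2 ds (the drift term does not contribute). Here b(s) = 3*exp(3*s/4)/4, so
  b(s)^2 = 9*exp(3*s/2)/16.
Integrating from 0 to t:
  <X>_t = int_0^t (9*exp(3*s/2)/16) ds = 3*exp(3*t/2)/8 - 3/8.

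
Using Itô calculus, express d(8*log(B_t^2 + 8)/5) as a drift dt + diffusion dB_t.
d(8*log(B_t^2 + 8)/5) = (8*(8 - B_t^2)/(5*(B_t^2 + 8)^2)) dt + (16*B_t/(5*(B_t^2 + 8))) dB_t

Itô's formula for f(B_t) gives d f(B_t) = f'(B_t) dB_t + (1/2) f''(B_t) dt. Compute derivatives of f(x) = 8*log(x^2 + 8)/5:
  f'(x)  = 16*x/(5*(x^2 + 8))
  f''(x) = 16*(8 - x^2)/(5*(x^2 + 8)^2)
Substitute x = B_t and multiply the f'' term by 1/2:
  drift     = (1/2) * (16*(8 - x^2)/(5*(x^2 + 8)^2)) evaluated at B_t = 8*(8 - B_t^2)/(5*(B_t^2 + 8)^2)
  diffusion = (16*x/(5*(x^2 + 8))) evaluated at B_t = 16*B_t/(5*(B_t^2 + 8))
Therefore d(8*log(B_t^2 + 8)/5) = (8*(8 - B_t^2)/(5*(B_t^2 + 8)^2)) dt + (16*B_t/(5*(B_t^2 + 8))) dB_t.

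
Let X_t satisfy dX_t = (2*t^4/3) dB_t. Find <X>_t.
<X>_t = 4*t^9/81

For an Itô process dX_t = a(t) dt + b(t) dB_t, the quadratic variation is <X>_t = int_0^t b(s)^2 ds (the drift term does not contribute). Here b(s) = 2*s^4/3, so
  b(s)^2 = 4*s^8/9.
Integrating from 0 to t:
  <X>_t = int_0^t (4*s^8/9) ds = 4*t^9/81.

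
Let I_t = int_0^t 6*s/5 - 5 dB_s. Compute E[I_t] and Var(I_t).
E[I_t] = 0; Var(I_t) = t*(12*t^2 - 150*t + 625)/25

The Itô integral of a deterministic integrand f(s) has mean 0 because each increment f(s) * (B_{s+ds} - B_s) has mean 0. By the Itô isometry:
  Var( int_0^t f(s) dB_s ) = E[ (int_0^t f(s) dB_s)^2 ] = int_0^t f(s)^2 ds.
Here f(s) = 6*s/5 - 5, so f(s)^2 = (6*s - 25)^2/25. Integrate:
  int_0^t ((6*s - 25)^2/25) ds = t*(12*t^2 - 150*t + 625)/25.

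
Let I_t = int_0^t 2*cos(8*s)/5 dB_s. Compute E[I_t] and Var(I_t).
E[I_t] = 0; Var(I_t) = 2*t/25 + sin(8*t)*cos(8*t)/100

The Itô integral of a deterministic integrand f(s) has mean 0 because each increment f(s) * (B_{s+ds} - B_s) has mean 0. By the Itô isometry:
  Var( int_0^t f(s) dB_s ) = E[ (int_0^t f(s) dB_s)^2 ] = int_0^t f(s)^2 ds.
Here f(s) = 2*cos(8*s)/5, so f(s)^2 = 4*cos(8*s)^2/25. Integrate:
  int_0^t (4*cos(8*s)^2/25) ds = 2*t/25 + sin(8*t)*cos(8*t)/100.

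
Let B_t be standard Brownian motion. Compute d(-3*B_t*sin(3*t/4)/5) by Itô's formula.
d(-3*B_t*sin(3*t/4)/5) = (-9*B_t*cos(3*t/4)/20) dt + (-3*sin(3*t/4)/5) dB_t

Itô's formula for f(t, x): d f(t, B_t) = (f_t + (1/2) f_xx) dt + f_x dB_t. Compute partials of f(t, x) = -3*x*sin(3*t/4)/5:
  f_t(t,x)  = -9*x*cos(3*t/4)/20
  f_x(t,x)  = -3*sin(3*t/4)/5
  f_xx(t,x) = 0
Assemble drift = f_t + (1/2) f_xx = -9*x*cos(3*t/4)/20 and diffusion = f_x = -3*sin(3*t/4)/5. Substituting x = B_t:
  d(-3*B_t*sin(3*t/4)/5) = (-9*B_t*cos(3*t/4)/20) dt + (-3*sin(3*t/4)/5) dB_t.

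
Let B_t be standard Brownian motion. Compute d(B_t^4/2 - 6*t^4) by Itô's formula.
d(B_t^4/2 - 6*t^4) = (3*B_t^2 - 24*t^3) dt + (2*B_t^3) dB_t

Itô's formula for f(t, x): d f(t, B_t) = (f_t + (1/2) f_xx) dt + f_x dB_t. Compute partials of f(t, x) = -6*t^4 + x^4/2:
  f_t(t,x)  = -24*t^3
  f_x(t,x)  = 2*x^3
  f_xx(t,x) = 6*x^2
Assemble drift = f_t + (1/2) f_xx = -24*t^3 + 3*x^2 and diffusion = f_x = 2*x^3. Substituting x = B_t:
  d(B_t^4/2 - 6*t^4) = (3*B_t^2 - 24*t^3) dt + (2*B_t^3) dB_t.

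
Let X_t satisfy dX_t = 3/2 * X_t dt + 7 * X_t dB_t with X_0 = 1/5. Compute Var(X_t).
Var(X_t) = (exp(49*t) - 1)*exp(3*t)/25

For GBM dX = mu X dt + sigma X dB with X_0 = x_0, apply Itô to Y = log X: dY = (mu - sigma^2/2) dt + sigma dB, so Y_t = log(x_0) + (mu - sigma^2/2) t + sigma B_t and hence X_t = x_0 * exp((mu - sigma^2/2) t + sigma B_t).
With mu = 3/2, sigma = 7, x_0 = 1/5, this gives:
  X_t = 1/5 * exp((-23) * t + (7) * B_t).
Since sigma*B_t ~ Normal(0, sigma^2 t), E[exp(sigma*B_t)] = exp(sigma^2 t / 2); so E[X_t] = x_0 * exp((mu - sigma^2/2) t) * exp(sigma^2 t / 2) = x_0 * exp(mu t) = exp(3*t/2)/5.
Var(X_t) = E[X_t^2] - (E[X_t])^2 = x_0^2 * exp(2 mu t) * (exp(sigma^2 t) - 1) = (exp(49*t) - 1)*exp(3*t)/25.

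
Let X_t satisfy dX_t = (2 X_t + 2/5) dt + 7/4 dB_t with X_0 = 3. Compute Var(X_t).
Var(X_t) = 49*exp(4*t)/64 - 49/64

The variance V(t) = Var(X_t) satisfies V'(t) = 2 a V(t) + c^2 with V(0) = 0 (drift coefficient is linear in X, diffusion is constant). With a = 2, c = 7/4, the solution is
  V(t) = (c^2 / (2 a)) * (exp(2 a t) - 1)
       = ((7/4)^2 / (2*2)) * (exp(4 t) - 1)
       = 49*exp(4*t)/64 - 49/64.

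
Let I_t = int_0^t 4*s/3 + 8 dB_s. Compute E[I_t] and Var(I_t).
E[I_t] = 0; Var(I_t) = 16*t*(t^2 + 18*t + 108)/27

The Itô integral of a deterministic integrand f(s) has mean 0 because each increment f(s) * (B_{s+ds} - B_s) has mean 0. By the Itô isometry:
  Var( int_0^t f(s) dB_s ) = E[ (int_0^t f(s) dB_s)^2 ] = int_0^t f(s)^2 ds.
Here f(s) = 4*s/3 + 8, so f(s)^2 = 16*(s + 6)^2/9. Integrate:
  int_0^t (16*(s + 6)^2/9) ds = 16*t*(t^2 + 18*t + 108)/27.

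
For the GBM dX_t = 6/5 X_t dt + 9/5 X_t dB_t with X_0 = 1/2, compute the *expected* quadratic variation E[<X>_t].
E[<X>_t] = 27*exp(141*t/25)/188 - 27/188

<X>_t = int_0^t ((9/5) * X_s)^2 ds. Taking expectation inside the integral: E[<X>_t] = (9/5)^2 * int_0^t E[X_s^2] ds. For GBM, E[X_s^2] = x_0^2 * exp((2 mu + sigma^2) s). Integrating:
  E[<X>_t] = (9/5)^2 * (1/2)^2 * (exp((2*(6/5) + (9/5)^2) t) - 1) / (2*(6/5) + (9/5)^2)
           = (9/5)^2 * (1/2)^2 * (exp((141/25) t) - 1) / (141/25) = 27*exp(141*t/25)/188 - 27/188.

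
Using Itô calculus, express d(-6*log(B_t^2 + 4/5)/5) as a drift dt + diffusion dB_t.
d(-6*log(B_t^2 + 4/5)/5) = (6*(5*B_t^2 - 4)/(5*B_t^2 + 4)^2) dt + (-12*B_t/(5*B_t^2 + 4)) dB_t

Itô's formula for f(B_t) gives d f(B_t) = f'(B_t) dB_t + (1/2) f''(B_t) dt. Compute derivatives of f(x) = -6*log(x^2 + 4/5)/5:
  f'(x)  = -12*x/(5*x^2 + 4)
  f''(x) = 12*(5*x^2 - 4)/(5*x^2 + 4)^2
Substitute x = B_t and multiply the f'' term by 1/2:
  drift     = (1/2) * (12*(5*x^2 - 4)/(5*x^2 + 4)^2) evaluated at B_t = 6*(5*B_t^2 - 4)/(5*B_t^2 + 4)^2
  diffusion = (-12*x/(5*x^2 + 4)) evaluated at B_t = -12*B_t/(5*B_t^2 + 4)
Therefore d(-6*log(B_t^2 + 4/5)/5) = (6*(5*B_t^2 - 4)/(5*B_t^2 + 4)^2) dt + (-12*B_t/(5*B_t^2 + 4)) dB_t.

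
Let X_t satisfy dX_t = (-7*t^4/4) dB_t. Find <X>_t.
<X>_t = 49*t^9/144

For an Itô process dX_t = a(t) dt + b(t) dB_t, the quadratic variation is <X>_t = int_0^t b(s)^2 ds (the drift term does not contribute). Here b(s) = -7*s^4/4, so
  b(s)^2 = 49*s^8/16.
Integrating from 0 to t:
  <X>_t = int_0^t (49*s^8/16) ds = 49*t^9/144.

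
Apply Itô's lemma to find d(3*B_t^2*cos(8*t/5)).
d(3*B_t^2*cos(8*t/5)) = (-24*B_t^2*sin(8*t/5)/5 + 3*cos(8*t/5)) dt + (6*B_t*cos(8*t/5)) dB_t

Itô's formula for f(t, x): d f(t, B_t) = (f_t + (1/2) f_xx) dt + f_x dB_t. Compute partials of f(t, x) = 3*x^2*cos(8*t/5):
  f_t(t,x)  = -24*x^2*sin(8*t/5)/5
  f_x(t,x)  = 6*x*cos(8*t/5)
  f_xx(t,x) = 6*cos(8*t/5)
Assemble drift = f_t + (1/2) f_xx = -24*x^2*sin(8*t/5)/5 + 3*cos(8*t/5) and diffusion = f_x = 6*x*cos(8*t/5). Substituting x = B_t:
  d(3*B_t^2*cos(8*t/5)) = (-24*B_t^2*sin(8*t/5)/5 + 3*cos(8*t/5)) dt + (6*B_t*cos(8*t/5)) dB_t.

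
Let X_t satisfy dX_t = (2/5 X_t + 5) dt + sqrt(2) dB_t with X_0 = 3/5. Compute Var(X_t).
Var(X_t) = 5*exp(4*t/5)/2 - 5/2

The variance V(t) = Var(X_t) satisfies V'(t) = 2 a V(t) + c^2 with V(0) = 0 (drift coefficient is linear in X, diffusion is constant). With a = 2/5, c = sqrt(2), the solution is
  V(t) = (c^2 / (2 a)) * (exp(2 a t) - 1)
       = (sqrt(2)^2 / (2*(2/5))) * (exp((4/5) t) - 1)
       = 5*exp(4*t/5)/2 - 5/2.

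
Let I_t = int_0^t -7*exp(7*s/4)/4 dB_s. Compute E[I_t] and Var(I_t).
E[I_t] = 0; Var(I_t) = 7*exp(7*t/2)/8 - 7/8

The Itô integral of a deterministic integrand f(s) has mean 0 because each increment f(s) * (B_{s+ds} - B_s) has mean 0. By the Itô isometry:
  Var( int_0^t f(s) dB_s ) = E[ (int_0^t f(s) dB_s)^2 ] = int_0^t f(s)^2 ds.
Here f(s) = -7*exp(7*s/4)/4, so f(s)^2 = 49*exp(7*s/2)/16. Integrate:
  int_0^t (49*exp(7*s/2)/16) ds = 7*exp(7*t/2)/8 - 7/8.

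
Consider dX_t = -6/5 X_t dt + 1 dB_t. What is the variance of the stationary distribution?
lim Var(X_t) = 5/12

The OU SDE dX = -theta X dt + sigma dB admits the integrating factor exp(theta t): d(exp(theta t) X_t) = sigma exp(theta t) dB_t. Integrating from 0 to t gives X_t = x_0 * exp(-theta t) + sigma * int_0^t exp(-theta (t-s)) dB_s for any initial x_0. The Itô integral has variance (by the Itô isometry) sigma^2 * int_0^t exp(-2 theta (t - s)) ds = sigma^2 * (1 - exp(-2 theta t)) / (2 theta), independent of x_0.
With theta = 6/5, sigma = 1:
  Var(X_t) = (1)^2 * (1 - exp(-2*6/5 t)) / (2 * 6/5) = 5/12 - 5*exp(-12*t/5)/12.
As t -> infinity, exp(-2*6/5 t) -> 0, so the stationary variance is sigma^2 / (2 theta) = 5/12.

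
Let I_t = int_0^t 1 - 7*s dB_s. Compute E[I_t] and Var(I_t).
E[I_t] = 0; Var(I_t) = t*(49*t^2 - 21*t + 3)/3

The Itô integral of a deterministic integrand f(s) has mean 0 because each increment f(s) * (B_{s+ds} - B_s) has mean 0. By the Itô isometry:
  Var( int_0^t f(s) dB_s ) = E[ (int_0^t f(s) dB_s)^2 ] = int_0^t f(s)^2 ds.
Here f(s) = 1 - 7*s, so f(s)^2 = (7*s - 1)^2. Integrate:
  int_0^t ((7*s - 1)^2) ds = t*(49*t^2 - 21*t + 3)/3.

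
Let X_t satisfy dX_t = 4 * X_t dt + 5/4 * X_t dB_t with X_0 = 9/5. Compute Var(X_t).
Var(X_t) = 81*(exp(25*t/16) - 1)*exp(8*t)/25

For GBM dX = mu X dt + sigma X dB with X_0 = x_0, apply Itô to Y = log X: dY = (mu - sigma^2/2) dt + sigma dB, so Y_t = log(x_0) + (mu - sigma^2/2) t + sigma B_t and hence X_t = x_0 * exp((mu - sigma^2/2) t + sigma B_t).
With mu = 4, sigma = 5/4, x_0 = 9/5, this gives:
  X_t = 9/5 * exp((103/32) * t + (5/4) * B_t).
Since sigma*B_t ~ Normal(0, sigma^2 t), E[exp(sigma*B_t)] = exp(sigma^2 t / 2); so E[X_t] = x_0 * exp((mu - sigma^2/2) t) * exp(sigma^2 t / 2) = x_0 * exp(mu t) = 9*exp(4*t)/5.
Var(X_t) = E[X_t^2] - (E[X_t])^2 = x_0^2 * exp(2 mu t) * (exp(sigma^2 t) - 1) = 81*(exp(25*t/16) - 1)*exp(8*t)/25.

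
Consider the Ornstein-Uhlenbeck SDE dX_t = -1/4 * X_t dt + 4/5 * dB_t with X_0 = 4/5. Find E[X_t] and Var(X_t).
E[X_t] = 4*exp(-t/4)/5; Var(X_t) = 32/25 - 32*exp(-t/2)/25

The OU SDE dX = -theta X dt + sigma dB admits the integrating factor exp(theta t): d(exp(theta t) X_t) = sigma exp(theta t) dB_t. Integrating from 0 to t:
  X_t = x_0 * exp(-theta t) + sigma * int_0^t exp(-theta (t-s)) dB_s.
The Itô integral has mean 0 and (by the Itô isometry) variance sigma^2 * int_0^t exp(-2 theta (t - s)) ds = sigma^2 * (1 - exp(-2 theta t)) / (2 theta).
With theta = 1/4, sigma = 4/5, x_0 = 4/5:
  E[X_t] = 4/5 * exp(-1/4 t) = 4*exp(-t/4)/5
  Var(X_t) = (4/5)^2 * (1 - exp(-2*1/4 t)) / (2 * 1/4) = 32/25 - 32*exp(-t/2)/25.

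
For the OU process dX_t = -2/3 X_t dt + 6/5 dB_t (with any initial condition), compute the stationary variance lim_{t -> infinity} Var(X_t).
lim Var(X_t) = 27/25

The OU SDE dX = -theta X dt + sigma dB admits the integrating factor exp(theta t): d(exp(theta t) X_t) = sigma exp(theta t) dB_t. Integrating from 0 to t gives X_t = x_0 * exp(-theta t) + sigma * int_0^t exp(-theta (t-s)) dB_s for any initial x_0. The Itô integral has variance (by the Itô isometry) sigma^2 * int_0^t exp(-2 theta (t - s)) ds = sigma^2 * (1 - exp(-2 theta t)) / (2 theta), independent of x_0.
With theta = 2/3, sigma = 6/5:
  Var(X_t) = (6/5)^2 * (1 - exp(-2*2/3 t)) / (2 * 2/3) = 27/25 - 27*exp(-4*t/3)/25.
As t -> infinity, exp(-2*2/3 t) -> 0, so the stationary variance is sigma^2 / (2 theta) = 27/25.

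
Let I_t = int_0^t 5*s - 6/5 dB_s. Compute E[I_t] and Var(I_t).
E[I_t] = 0; Var(I_t) = t*(625*t^2 - 450*t + 108)/75

The Itô integral of a deterministic integrand f(s) has mean 0 because each increment f(s) * (B_{s+ds} - B_s) has mean 0. By the Itô isometry:
  Var( int_0^t f(s) dB_s ) = E[ (int_0^t f(s) dB_s)^2 ] = int_0^t f(s)^2 ds.
Here f(s) = 5*s - 6/5, so f(s)^2 = (25*s - 6)^2/25. Integrate:
  int_0^t ((25*s - 6)^2/25) ds = t*(625*t^2 - 450*t + 108)/75.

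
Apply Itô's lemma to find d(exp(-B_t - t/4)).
d(exp(-B_t - t/4)) = (exp(-B_t - t/4)/4) dt + (-exp(-B_t - t/4)) dB_t

Itô's formula for f(t, x): d f(t, B_t) = (f_t + (1/2) f_xx) dt + f_x dB_t. Compute partials of f(t, x) = exp(-t/4 - x):
  f_t(t,x)  = -exp(-t/4 - x)/4
  f_x(t,x)  = -exp(-t/4 - x)
  f_xx(t,x) = exp(-t/4 - x)
Assemble drift = f_t + (1/2) f_xx = exp(-t/4 - x)/4 and diffusion = f_x = -exp(-t/4 - x). Substituting x = B_t:
  d(exp(-B_t - t/4)) = (exp(-B_t - t/4)/4) dt + (-exp(-B_t - t/4)) dB_t.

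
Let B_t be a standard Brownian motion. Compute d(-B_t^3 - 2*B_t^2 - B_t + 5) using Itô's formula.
d(-B_t^3 - 2*B_t^2 - B_t + 5) = (-3*B_t - 2) dt + (-3*B_t^2 - 4*B_t - 1) dB_t

Itô's formula for f(B_t) gives d f(B_t) = f'(B_t) dB_t + (1/2) f''(B_t) dt. Compute derivatives of f(x) = -x^3 - 2*x^2 - x + 5:
  f'(x)  = -3*x^2 - 4*x - 1
  f''(x) = -6*x - 4
Substitute x = B_t and multiply the f'' term by 1/2:
  drift     = (1/2) * (-6*x - 4) evaluated at B_t = -3*B_t - 2
  diffusion = (-3*x^2 - 4*x - 1) evaluated at B_t = -3*B_t^2 - 4*B_t - 1
Therefore d(-B_t^3 - 2*B_t^2 - B_t + 5) = (-3*B_t - 2) dt + (-3*B_t^2 - 4*B_t - 1) dB_t.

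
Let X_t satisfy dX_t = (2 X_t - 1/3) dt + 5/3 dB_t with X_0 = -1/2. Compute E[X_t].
E[X_t] = 1/6 - 2*exp(2*t)/3

Taking expectations and using E[dB_t] = 0, the mean m(t) = E[X_t] satisfies the ODE m'(t) = a m(t) + b with m(0) = x_0. With a = 2, b = -1/3, x_0 = -1/2, the solution is
  m(t) = x_0 * exp(a t) + (b/a) * (exp(a t) - 1)
       = (-1/2) * exp(2 t) + ((-1/3)/2) * (exp(2 t) - 1)
       = 1/6 - 2*exp(2*t)/3.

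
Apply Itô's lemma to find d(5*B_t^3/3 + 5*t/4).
d(5*B_t^3/3 + 5*t/4) = (5*B_t + 5/4) dt + (5*B_t^2) dB_t

Itô's formula for f(t, x): d f(t, B_t) = (f_t + (1/2) f_xx) dt + f_x dB_t. Compute partials of f(t, x) = 5*t/4 + 5*x^3/3:
  f_t(t,x)  = 5/4
  f_x(t,x)  = 5*x^2
  f_xx(t,x) = 10*x
Assemble drift = f_t + (1/2) f_xx = 5*x + 5/4 and diffusion = f_x = 5*x^2. Substituting x = B_t:
  d(5*B_t^3/3 + 5*t/4) = (5*B_t + 5/4) dt + (5*B_t^2) dB_t.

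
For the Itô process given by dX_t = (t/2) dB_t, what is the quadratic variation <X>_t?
<X>_t = t^3/12

For an Itô process dX_t = a(t) dt + b(t) dB_t, the quadratic variation is <X>_t = int_0^t b(s)^2 ds (the drift term does not contribute). Here b(s) = s/2, so
  b(s)^2 = s^2/4.
Integrating from 0 to t:
  <X>_t = int_0^t (s^2/4) ds = t^3/12.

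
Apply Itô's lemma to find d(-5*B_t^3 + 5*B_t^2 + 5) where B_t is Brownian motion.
d(-5*B_t^3 + 5*B_t^2 + 5) = (5 - 15*B_t) dt + (5*B_t*(2 - 3*B_t)) dB_t

Itô's formula for f(B_t) gives d f(B_t) = f'(B_t) dB_t + (1/2) f''(B_t) dt. Compute derivatives of f(x) = -5*x^3 + 5*x^2 + 5:
  f'(x)  = 5*x*(2 - 3*x)
  f''(x) = 10 - 30*x
Substitute x = B_t and multiply the f'' term by 1/2:
  drift     = (1/2) * (10 - 30*x) evaluated at B_t = 5 - 15*B_t
  diffusion = (5*x*(2 - 3*x)) evaluated at B_t = 5*B_t*(2 - 3*B_t)
Therefore d(-5*B_t^3 + 5*B_t^2 + 5) = (5 - 15*B_t) dt + (5*B_t*(2 - 3*B_t)) dB_t.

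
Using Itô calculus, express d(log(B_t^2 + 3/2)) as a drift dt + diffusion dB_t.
d(log(B_t^2 + 3/2)) = (2*(3 - 2*B_t^2)/(2*B_t^2 + 3)^2) dt + (4*B_t/(2*B_t^2 + 3)) dB_t

Itô's formula for f(B_t) gives d f(B_t) = f'(B_t) dB_t + (1/2) f''(B_t) dt. Compute derivatives of f(x) = log(x^2 + 3/2):
  f'(x)  = 4*x/(2*x^2 + 3)
  f''(x) = 4*(3 - 2*x^2)/(2*x^2 + 3)^2
Substitute x = B_t and multiply the f'' term by 1/2:
  drift     = (1/2) * (4*(3 - 2*x^2)/(2*x^2 + 3)^2) evaluated at B_t = 2*(3 - 2*B_t^2)/(2*B_t^2 + 3)^2
  diffusion = (4*x/(2*x^2 + 3)) evaluated at B_t = 4*B_t/(2*B_t^2 + 3)
Therefore d(log(B_t^2 + 3/2)) = (2*(3 - 2*B_t^2)/(2*B_t^2 + 3)^2) dt + (4*B_t/(2*B_t^2 + 3)) dB_t.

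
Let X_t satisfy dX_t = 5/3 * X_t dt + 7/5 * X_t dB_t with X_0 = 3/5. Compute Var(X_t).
Var(X_t) = 9*(exp(49*t/25) - 1)*exp(10*t/3)/25

For GBM dX = mu X dt + sigma X dB with X_0 = x_0, apply Itô to Y = log X: dY = (mu - sigma^2/2) dt + sigma dB, so Y_t = log(x_0) + (mu - sigma^2/2) t + sigma B_t and hence X_t = x_0 * exp((mu - sigma^2/2) t + sigma B_t).
With mu = 5/3, sigma = 7/5, x_0 = 3/5, this gives:
  X_t = 3/5 * exp((103/150) * t + (7/5) * B_t).
Since sigma*B_t ~ Normal(0, sigma^2 t), E[exp(sigma*B_t)] = exp(sigma^2 t / 2); so E[X_t] = x_0 * exp((mu - sigma^2/2) t) * exp(sigma^2 t / 2) = x_0 * exp(mu t) = 3*exp(5*t/3)/5.
Var(X_t) = E[X_t^2] - (E[X_t])^2 = x_0^2 * exp(2 mu t) * (exp(sigma^2 t) - 1) = 9*(exp(49*t/25) - 1)*exp(10*t/3)/25.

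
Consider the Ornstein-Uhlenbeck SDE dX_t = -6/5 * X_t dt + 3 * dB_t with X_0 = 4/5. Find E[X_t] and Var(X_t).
E[X_t] = 4*exp(-6*t/5)/5; Var(X_t) = 15/4 - 15*exp(-12*t/5)/4

The OU SDE dX = -theta X dt + sigma dB admits the integrating factor exp(theta t): d(exp(theta t) X_t) = sigma exp(theta t) dB_t. Integrating from 0 to t:
  X_t = x_0 * exp(-theta t) + sigma * int_0^t exp(-theta (t-s)) dB_s.
The Itô integral has mean 0 and (by the Itô isometry) variance sigma^2 * int_0^t exp(-2 theta (t - s)) ds = sigma^2 * (1 - exp(-2 theta t)) / (2 theta).
With theta = 6/5, sigma = 3, x_0 = 4/5:
  E[X_t] = 4/5 * exp(-6/5 t) = 4*exp(-6*t/5)/5
  Var(X_t) = (3)^2 * (1 - exp(-2*6/5 t)) / (2 * 6/5) = 15/4 - 15*exp(-12*t/5)/4.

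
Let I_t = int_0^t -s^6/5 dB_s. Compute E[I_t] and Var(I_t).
E[I_t] = 0; Var(I_t) = t^13/325

The Itô integral of a deterministic integrand f(s) has mean 0 because each increment f(s) * (B_{s+ds} - B_s) has mean 0. By the Itô isometry:
  Var( int_0^t f(s) dB_s ) = E[ (int_0^t f(s) dB_s)^2 ] = int_0^t f(s)^2 ds.
Here f(s) = -s^6/5, so f(s)^2 = s^12/25. Integrate:
  int_0^t (s^12/25) ds = t^13/325.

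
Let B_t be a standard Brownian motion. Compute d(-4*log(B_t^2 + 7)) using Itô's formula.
d(-4*log(B_t^2 + 7)) = (4*(B_t^2 - 7)/(B_t^2 + 7)^2) dt + (-8*B_t/(B_t^2 + 7)) dB_t

Itô's formula for f(B_t) gives d f(B_t) = f'(B_t) dB_t + (1/2) f''(B_t) dt. Compute derivatives of f(x) = -4*log(x^2 + 7):
  f'(x)  = -8*x/(x^2 + 7)
  f''(x) = 8*(x^2 - 7)/(x^2 + 7)^2
Substitute x = B_t and multiply the f'' term by 1/2:
  drift     = (1/2) * (8*(x^2 - 7)/(x^2 + 7)^2) evaluated at B_t = 4*(B_t^2 - 7)/(B_t^2 + 7)^2
  diffusion = (-8*x/(x^2 + 7)) evaluated at B_t = -8*B_t/(B_t^2 + 7)
Therefore d(-4*log(B_t^2 + 7)) = (4*(B_t^2 - 7)/(B_t^2 + 7)^2) dt + (-8*B_t/(B_t^2 + 7)) dB_t.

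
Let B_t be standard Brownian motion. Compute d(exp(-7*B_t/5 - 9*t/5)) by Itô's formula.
d(exp(-7*B_t/5 - 9*t/5)) = (-41*exp(-7*B_t/5 - 9*t/5)/50) dt + (-7*exp(-7*B_t/5 - 9*t/5)/5) dB_t

Itô's formula for f(t, x): d f(t, B_t) = (f_t + (1/2) f_xx) dt + f_x dB_t. Compute partials of f(t, x) = exp(-9*t/5 - 7*x/5):
  f_t(t,x)  = -9*exp(-9*t/5 - 7*x/5)/5
  f_x(t,x)  = -7*exp(-9*t/5 - 7*x/5)/5
  f_xx(t,x) = 49*exp(-9*t/5 - 7*x/5)/25
Assemble drift = f_t + (1/2) f_xx = -41*exp(-9*t/5 - 7*x/5)/50 and diffusion = f_x = -7*exp(-9*t/5 - 7*x/5)/5. Substituting x = B_t:
  d(exp(-7*B_t/5 - 9*t/5)) = (-41*exp(-7*B_t/5 - 9*t/5)/50) dt + (-7*exp(-7*B_t/5 - 9*t/5)/5) dB_t.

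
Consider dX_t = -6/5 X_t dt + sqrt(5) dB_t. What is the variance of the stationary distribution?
lim Var(X_t) = 25/12

The OU SDE dX = -theta X dt + sigma dB admits the integrating factor exp(theta t): d(exp(theta t) X_t) = sigma exp(theta t) dB_t. Integrating from 0 to t gives X_t = x_0 * exp(-theta t) + sigma * int_0^t exp(-theta (t-s)) dB_s for any initial x_0. The Itô integral has variance (by the Itô isometry) sigma^2 * int_0^t exp(-2 theta (t - s)) ds = sigma^2 * (1 - exp(-2 theta t)) / (2 theta), independent of x_0.
With theta = 6/5, sigma = sqrt(5):
  Var(X_t) = (sqrt(5))^2 * (1 - exp(-2*6/5 t)) / (2 * 6/5) = 25/12 - 25*exp(-12*t/5)/12.
As t -> infinity, exp(-2*6/5 t) -> 0, so the stationary variance is sigma^2 / (2 theta) = 25/12.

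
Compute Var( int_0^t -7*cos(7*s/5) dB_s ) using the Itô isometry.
Var = 49*t/2 + 35*sin(14*t/5)/4

The Itô integral of a deterministic integrand f(s) has mean 0 because each increment f(s) * (B_{s+ds} - B_s) has mean 0. By the Itô isometry:
  Var( int_0^t f(s) dB_s ) = E[ (int_0^t f(s) dB_s)^2 ] = int_0^t f(s)^2 ds.
Here f(s) = -7*cos(7*s/5), so f(s)^2 = 49*cos(7*s/5)^2. Integrate:
  int_0^t (49*cos(7*s/5)^2) ds = 49*t/2 + 35*sin(14*t/5)/4.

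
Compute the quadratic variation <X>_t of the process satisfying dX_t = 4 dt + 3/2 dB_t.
<X>_t = 9*t/4

For an Itô process dX_t = a(t) dt + b(t) dB_t, the quadratic variation is <X>_t = int_0^t b(s)^2 ds (the drift term does not contribute). Here b(s) = 3/2, so
  b(s)^2 = 9/4.
Integrating from 0 to t:
  <X>_t = int_0^t (9/4) ds = 9*t/4.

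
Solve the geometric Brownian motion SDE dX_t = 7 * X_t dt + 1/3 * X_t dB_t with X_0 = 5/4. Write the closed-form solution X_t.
X_t = 5/4 * exp((125/18) * t + (1/3) * B_t)

For GBM dX = mu X dt + sigma X dB with X_0 = x_0, apply Itô to Y = log X: dY = (mu - sigma^2/2) dt + sigma dB, so Y_t = log(x_0) + (mu - sigma^2/2) t + sigma B_t and hence X_t = x_0 * exp((mu - sigma^2/2) t + sigma B_t).
With mu = 7, sigma = 1/3, x_0 = 5/4, this gives:
  X_t = 5/4 * exp((125/18) * t + (1/3) * B_t).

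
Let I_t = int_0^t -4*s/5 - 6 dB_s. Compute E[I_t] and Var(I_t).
E[I_t] = 0; Var(I_t) = 4*t*(4*t^2 + 90*t + 675)/75

The Itô integral of a deterministic integrand f(s) has mean 0 because each increment f(s) * (B_{s+ds} - B_s) has mean 0. By the Itô isometry:
  Var( int_0^t f(s) dB_s ) = E[ (int_0^t f(s) dB_s)^2 ] = int_0^t f(s)^2 ds.
Here f(s) = -4*s/5 - 6, so f(s)^2 = 4*(2*s + 15)^2/25. Integrate:
  int_0^t (4*(2*s + 15)^2/25) ds = 4*t*(4*t^2 + 90*t + 675)/75.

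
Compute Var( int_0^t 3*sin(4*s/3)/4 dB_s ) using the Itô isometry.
Var = 9*t/32 - 27*sin(4*t/3)*cos(4*t/3)/128

The Itô integral of a deterministic integrand f(s) has mean 0 because each increment f(s) * (B_{s+ds} - B_s) has mean 0. By the Itô isometry:
  Var( int_0^t f(s) dB_s ) = E[ (int_0^t f(s) dB_s)^2 ] = int_0^t f(s)^2 ds.
Here f(s) = 3*sin(4*s/3)/4, so f(s)^2 = 9*sin(4*s/3)^2/16. Integrate:
  int_0^t (9*sin(4*s/3)^2/16) ds = 9*t/32 - 27*sin(4*t/3)*cos(4*t/3)/128.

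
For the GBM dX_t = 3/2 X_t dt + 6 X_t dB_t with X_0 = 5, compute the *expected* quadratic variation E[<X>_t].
E[<X>_t] = 300*exp(39*t)/13 - 300/13

<X>_t = int_0^t (6 * X_s)^2 ds. Taking expectation inside the integral: E[<X>_t] = 6^2 * int_0^t E[X_s^2] ds. For GBM, E[X_s^2] = x_0^2 * exp((2 mu + sigma^2) s). Integrating:
  E[<X>_t] = 6^2 * 5^2 * (exp((2*(3/2) + 6^2) t) - 1) / (2*(3/2) + 6^2)
           = 6^2 * 5^2 * (exp(39 t) - 1) / 39 = 300*exp(39*t)/13 - 300/13.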